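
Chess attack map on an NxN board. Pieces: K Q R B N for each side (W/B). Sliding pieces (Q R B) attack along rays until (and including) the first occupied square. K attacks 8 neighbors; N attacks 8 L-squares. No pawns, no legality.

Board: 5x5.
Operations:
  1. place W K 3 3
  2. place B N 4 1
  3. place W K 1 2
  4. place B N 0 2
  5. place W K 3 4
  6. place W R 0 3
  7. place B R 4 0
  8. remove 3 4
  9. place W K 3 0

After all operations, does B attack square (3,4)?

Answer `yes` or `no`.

Op 1: place WK@(3,3)
Op 2: place BN@(4,1)
Op 3: place WK@(1,2)
Op 4: place BN@(0,2)
Op 5: place WK@(3,4)
Op 6: place WR@(0,3)
Op 7: place BR@(4,0)
Op 8: remove (3,4)
Op 9: place WK@(3,0)
Per-piece attacks for B:
  BN@(0,2): attacks (1,4) (2,3) (1,0) (2,1)
  BR@(4,0): attacks (4,1) (3,0) [ray(0,1) blocked at (4,1); ray(-1,0) blocked at (3,0)]
  BN@(4,1): attacks (3,3) (2,2) (2,0)
B attacks (3,4): no

Answer: no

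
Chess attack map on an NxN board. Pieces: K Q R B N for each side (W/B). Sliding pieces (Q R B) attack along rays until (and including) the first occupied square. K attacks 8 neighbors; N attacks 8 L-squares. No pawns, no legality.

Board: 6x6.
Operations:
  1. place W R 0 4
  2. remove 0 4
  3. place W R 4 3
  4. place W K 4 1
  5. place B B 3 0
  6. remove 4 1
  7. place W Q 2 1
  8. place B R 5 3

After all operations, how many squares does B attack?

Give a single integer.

Answer: 8

Derivation:
Op 1: place WR@(0,4)
Op 2: remove (0,4)
Op 3: place WR@(4,3)
Op 4: place WK@(4,1)
Op 5: place BB@(3,0)
Op 6: remove (4,1)
Op 7: place WQ@(2,1)
Op 8: place BR@(5,3)
Per-piece attacks for B:
  BB@(3,0): attacks (4,1) (5,2) (2,1) [ray(-1,1) blocked at (2,1)]
  BR@(5,3): attacks (5,4) (5,5) (5,2) (5,1) (5,0) (4,3) [ray(-1,0) blocked at (4,3)]
Union (8 distinct): (2,1) (4,1) (4,3) (5,0) (5,1) (5,2) (5,4) (5,5)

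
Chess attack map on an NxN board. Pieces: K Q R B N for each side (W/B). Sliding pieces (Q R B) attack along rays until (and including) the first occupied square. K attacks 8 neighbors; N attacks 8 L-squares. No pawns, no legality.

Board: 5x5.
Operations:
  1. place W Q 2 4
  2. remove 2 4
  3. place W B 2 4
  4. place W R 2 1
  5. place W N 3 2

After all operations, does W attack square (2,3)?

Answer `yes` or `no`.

Op 1: place WQ@(2,4)
Op 2: remove (2,4)
Op 3: place WB@(2,4)
Op 4: place WR@(2,1)
Op 5: place WN@(3,2)
Per-piece attacks for W:
  WR@(2,1): attacks (2,2) (2,3) (2,4) (2,0) (3,1) (4,1) (1,1) (0,1) [ray(0,1) blocked at (2,4)]
  WB@(2,4): attacks (3,3) (4,2) (1,3) (0,2)
  WN@(3,2): attacks (4,4) (2,4) (1,3) (4,0) (2,0) (1,1)
W attacks (2,3): yes

Answer: yes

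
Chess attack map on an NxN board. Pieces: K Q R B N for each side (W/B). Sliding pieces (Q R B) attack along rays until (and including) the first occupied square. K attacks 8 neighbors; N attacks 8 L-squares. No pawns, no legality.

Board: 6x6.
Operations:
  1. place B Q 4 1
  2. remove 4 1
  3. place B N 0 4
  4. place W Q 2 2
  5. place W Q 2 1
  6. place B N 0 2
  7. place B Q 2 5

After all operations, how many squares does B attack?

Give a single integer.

Op 1: place BQ@(4,1)
Op 2: remove (4,1)
Op 3: place BN@(0,4)
Op 4: place WQ@(2,2)
Op 5: place WQ@(2,1)
Op 6: place BN@(0,2)
Op 7: place BQ@(2,5)
Per-piece attacks for B:
  BN@(0,2): attacks (1,4) (2,3) (1,0) (2,1)
  BN@(0,4): attacks (2,5) (1,2) (2,3)
  BQ@(2,5): attacks (2,4) (2,3) (2,2) (3,5) (4,5) (5,5) (1,5) (0,5) (3,4) (4,3) (5,2) (1,4) (0,3) [ray(0,-1) blocked at (2,2)]
Union (17 distinct): (0,3) (0,5) (1,0) (1,2) (1,4) (1,5) (2,1) (2,2) (2,3) (2,4) (2,5) (3,4) (3,5) (4,3) (4,5) (5,2) (5,5)

Answer: 17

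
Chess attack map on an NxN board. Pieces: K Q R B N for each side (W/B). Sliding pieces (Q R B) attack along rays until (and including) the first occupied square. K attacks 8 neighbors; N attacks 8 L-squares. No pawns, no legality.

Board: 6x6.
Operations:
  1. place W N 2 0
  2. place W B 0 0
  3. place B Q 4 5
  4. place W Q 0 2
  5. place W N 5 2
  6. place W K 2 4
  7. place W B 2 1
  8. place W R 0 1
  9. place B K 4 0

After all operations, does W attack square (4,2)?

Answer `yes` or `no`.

Answer: yes

Derivation:
Op 1: place WN@(2,0)
Op 2: place WB@(0,0)
Op 3: place BQ@(4,5)
Op 4: place WQ@(0,2)
Op 5: place WN@(5,2)
Op 6: place WK@(2,4)
Op 7: place WB@(2,1)
Op 8: place WR@(0,1)
Op 9: place BK@(4,0)
Per-piece attacks for W:
  WB@(0,0): attacks (1,1) (2,2) (3,3) (4,4) (5,5)
  WR@(0,1): attacks (0,2) (0,0) (1,1) (2,1) [ray(0,1) blocked at (0,2); ray(0,-1) blocked at (0,0); ray(1,0) blocked at (2,1)]
  WQ@(0,2): attacks (0,3) (0,4) (0,5) (0,1) (1,2) (2,2) (3,2) (4,2) (5,2) (1,3) (2,4) (1,1) (2,0) [ray(0,-1) blocked at (0,1); ray(1,0) blocked at (5,2); ray(1,1) blocked at (2,4); ray(1,-1) blocked at (2,0)]
  WN@(2,0): attacks (3,2) (4,1) (1,2) (0,1)
  WB@(2,1): attacks (3,2) (4,3) (5,4) (3,0) (1,2) (0,3) (1,0)
  WK@(2,4): attacks (2,5) (2,3) (3,4) (1,4) (3,5) (3,3) (1,5) (1,3)
  WN@(5,2): attacks (4,4) (3,3) (4,0) (3,1)
W attacks (4,2): yes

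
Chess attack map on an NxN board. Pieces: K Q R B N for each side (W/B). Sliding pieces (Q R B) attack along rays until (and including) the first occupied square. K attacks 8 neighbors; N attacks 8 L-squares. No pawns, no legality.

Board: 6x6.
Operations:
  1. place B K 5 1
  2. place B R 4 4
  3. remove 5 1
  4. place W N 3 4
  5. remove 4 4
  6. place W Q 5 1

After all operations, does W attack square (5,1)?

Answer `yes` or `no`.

Answer: no

Derivation:
Op 1: place BK@(5,1)
Op 2: place BR@(4,4)
Op 3: remove (5,1)
Op 4: place WN@(3,4)
Op 5: remove (4,4)
Op 6: place WQ@(5,1)
Per-piece attacks for W:
  WN@(3,4): attacks (5,5) (1,5) (4,2) (5,3) (2,2) (1,3)
  WQ@(5,1): attacks (5,2) (5,3) (5,4) (5,5) (5,0) (4,1) (3,1) (2,1) (1,1) (0,1) (4,2) (3,3) (2,4) (1,5) (4,0)
W attacks (5,1): no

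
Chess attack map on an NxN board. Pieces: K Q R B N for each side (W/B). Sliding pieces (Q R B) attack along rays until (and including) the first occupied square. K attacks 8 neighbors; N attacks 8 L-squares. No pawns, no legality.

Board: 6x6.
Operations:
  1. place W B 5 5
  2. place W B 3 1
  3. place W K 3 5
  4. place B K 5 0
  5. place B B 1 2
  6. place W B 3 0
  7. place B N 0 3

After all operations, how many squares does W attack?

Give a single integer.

Answer: 19

Derivation:
Op 1: place WB@(5,5)
Op 2: place WB@(3,1)
Op 3: place WK@(3,5)
Op 4: place BK@(5,0)
Op 5: place BB@(1,2)
Op 6: place WB@(3,0)
Op 7: place BN@(0,3)
Per-piece attacks for W:
  WB@(3,0): attacks (4,1) (5,2) (2,1) (1,2) [ray(-1,1) blocked at (1,2)]
  WB@(3,1): attacks (4,2) (5,3) (4,0) (2,2) (1,3) (0,4) (2,0)
  WK@(3,5): attacks (3,4) (4,5) (2,5) (4,4) (2,4)
  WB@(5,5): attacks (4,4) (3,3) (2,2) (1,1) (0,0)
Union (19 distinct): (0,0) (0,4) (1,1) (1,2) (1,3) (2,0) (2,1) (2,2) (2,4) (2,5) (3,3) (3,4) (4,0) (4,1) (4,2) (4,4) (4,5) (5,2) (5,3)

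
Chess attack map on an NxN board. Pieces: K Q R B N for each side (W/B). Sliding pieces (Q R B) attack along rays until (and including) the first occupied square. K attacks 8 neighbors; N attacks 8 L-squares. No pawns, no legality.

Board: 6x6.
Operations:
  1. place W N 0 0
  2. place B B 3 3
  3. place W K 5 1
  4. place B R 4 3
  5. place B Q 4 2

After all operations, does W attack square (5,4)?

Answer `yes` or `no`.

Op 1: place WN@(0,0)
Op 2: place BB@(3,3)
Op 3: place WK@(5,1)
Op 4: place BR@(4,3)
Op 5: place BQ@(4,2)
Per-piece attacks for W:
  WN@(0,0): attacks (1,2) (2,1)
  WK@(5,1): attacks (5,2) (5,0) (4,1) (4,2) (4,0)
W attacks (5,4): no

Answer: no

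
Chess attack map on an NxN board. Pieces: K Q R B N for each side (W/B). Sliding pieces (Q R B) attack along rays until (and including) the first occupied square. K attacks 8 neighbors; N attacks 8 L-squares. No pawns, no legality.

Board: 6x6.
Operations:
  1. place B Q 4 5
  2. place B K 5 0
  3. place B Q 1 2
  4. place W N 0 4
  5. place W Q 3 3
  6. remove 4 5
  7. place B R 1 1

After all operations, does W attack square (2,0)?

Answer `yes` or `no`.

Op 1: place BQ@(4,5)
Op 2: place BK@(5,0)
Op 3: place BQ@(1,2)
Op 4: place WN@(0,4)
Op 5: place WQ@(3,3)
Op 6: remove (4,5)
Op 7: place BR@(1,1)
Per-piece attacks for W:
  WN@(0,4): attacks (2,5) (1,2) (2,3)
  WQ@(3,3): attacks (3,4) (3,5) (3,2) (3,1) (3,0) (4,3) (5,3) (2,3) (1,3) (0,3) (4,4) (5,5) (4,2) (5,1) (2,4) (1,5) (2,2) (1,1) [ray(-1,-1) blocked at (1,1)]
W attacks (2,0): no

Answer: no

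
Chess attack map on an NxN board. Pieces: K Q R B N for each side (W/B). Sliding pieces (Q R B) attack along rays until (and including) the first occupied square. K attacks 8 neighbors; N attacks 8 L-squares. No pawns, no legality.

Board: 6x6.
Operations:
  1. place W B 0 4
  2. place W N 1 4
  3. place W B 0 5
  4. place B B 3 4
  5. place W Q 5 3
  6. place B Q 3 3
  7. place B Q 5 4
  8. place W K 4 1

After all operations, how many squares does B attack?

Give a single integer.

Op 1: place WB@(0,4)
Op 2: place WN@(1,4)
Op 3: place WB@(0,5)
Op 4: place BB@(3,4)
Op 5: place WQ@(5,3)
Op 6: place BQ@(3,3)
Op 7: place BQ@(5,4)
Op 8: place WK@(4,1)
Per-piece attacks for B:
  BQ@(3,3): attacks (3,4) (3,2) (3,1) (3,0) (4,3) (5,3) (2,3) (1,3) (0,3) (4,4) (5,5) (4,2) (5,1) (2,4) (1,5) (2,2) (1,1) (0,0) [ray(0,1) blocked at (3,4); ray(1,0) blocked at (5,3)]
  BB@(3,4): attacks (4,5) (4,3) (5,2) (2,5) (2,3) (1,2) (0,1)
  BQ@(5,4): attacks (5,5) (5,3) (4,4) (3,4) (4,5) (4,3) (3,2) (2,1) (1,0) [ray(0,-1) blocked at (5,3); ray(-1,0) blocked at (3,4)]
Union (25 distinct): (0,0) (0,1) (0,3) (1,0) (1,1) (1,2) (1,3) (1,5) (2,1) (2,2) (2,3) (2,4) (2,5) (3,0) (3,1) (3,2) (3,4) (4,2) (4,3) (4,4) (4,5) (5,1) (5,2) (5,3) (5,5)

Answer: 25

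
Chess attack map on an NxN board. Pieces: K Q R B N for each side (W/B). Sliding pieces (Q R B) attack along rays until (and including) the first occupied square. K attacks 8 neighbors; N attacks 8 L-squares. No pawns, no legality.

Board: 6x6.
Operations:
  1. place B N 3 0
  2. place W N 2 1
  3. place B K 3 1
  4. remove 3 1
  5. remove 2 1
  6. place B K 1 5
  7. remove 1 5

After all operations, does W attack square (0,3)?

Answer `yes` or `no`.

Op 1: place BN@(3,0)
Op 2: place WN@(2,1)
Op 3: place BK@(3,1)
Op 4: remove (3,1)
Op 5: remove (2,1)
Op 6: place BK@(1,5)
Op 7: remove (1,5)
Per-piece attacks for W:
W attacks (0,3): no

Answer: no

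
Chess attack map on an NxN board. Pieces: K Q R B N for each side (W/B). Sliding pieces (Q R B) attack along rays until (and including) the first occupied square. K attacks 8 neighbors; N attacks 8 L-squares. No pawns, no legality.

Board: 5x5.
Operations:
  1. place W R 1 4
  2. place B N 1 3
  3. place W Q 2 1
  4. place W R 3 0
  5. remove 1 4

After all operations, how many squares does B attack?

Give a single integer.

Answer: 4

Derivation:
Op 1: place WR@(1,4)
Op 2: place BN@(1,3)
Op 3: place WQ@(2,1)
Op 4: place WR@(3,0)
Op 5: remove (1,4)
Per-piece attacks for B:
  BN@(1,3): attacks (3,4) (2,1) (3,2) (0,1)
Union (4 distinct): (0,1) (2,1) (3,2) (3,4)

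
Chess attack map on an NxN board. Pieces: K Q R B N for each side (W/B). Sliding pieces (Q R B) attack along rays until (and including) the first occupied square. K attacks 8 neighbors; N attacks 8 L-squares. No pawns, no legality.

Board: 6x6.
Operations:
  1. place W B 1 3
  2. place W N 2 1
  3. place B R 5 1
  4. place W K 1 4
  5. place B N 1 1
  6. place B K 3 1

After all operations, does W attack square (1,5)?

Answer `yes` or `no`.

Op 1: place WB@(1,3)
Op 2: place WN@(2,1)
Op 3: place BR@(5,1)
Op 4: place WK@(1,4)
Op 5: place BN@(1,1)
Op 6: place BK@(3,1)
Per-piece attacks for W:
  WB@(1,3): attacks (2,4) (3,5) (2,2) (3,1) (0,4) (0,2) [ray(1,-1) blocked at (3,1)]
  WK@(1,4): attacks (1,5) (1,3) (2,4) (0,4) (2,5) (2,3) (0,5) (0,3)
  WN@(2,1): attacks (3,3) (4,2) (1,3) (0,2) (4,0) (0,0)
W attacks (1,5): yes

Answer: yes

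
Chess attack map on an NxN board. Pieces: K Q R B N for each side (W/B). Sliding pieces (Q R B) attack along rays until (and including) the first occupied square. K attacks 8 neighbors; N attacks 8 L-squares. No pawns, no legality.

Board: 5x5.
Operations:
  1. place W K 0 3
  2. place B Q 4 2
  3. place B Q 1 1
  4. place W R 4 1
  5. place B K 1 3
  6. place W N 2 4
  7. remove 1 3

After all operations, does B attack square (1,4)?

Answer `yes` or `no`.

Op 1: place WK@(0,3)
Op 2: place BQ@(4,2)
Op 3: place BQ@(1,1)
Op 4: place WR@(4,1)
Op 5: place BK@(1,3)
Op 6: place WN@(2,4)
Op 7: remove (1,3)
Per-piece attacks for B:
  BQ@(1,1): attacks (1,2) (1,3) (1,4) (1,0) (2,1) (3,1) (4,1) (0,1) (2,2) (3,3) (4,4) (2,0) (0,2) (0,0) [ray(1,0) blocked at (4,1)]
  BQ@(4,2): attacks (4,3) (4,4) (4,1) (3,2) (2,2) (1,2) (0,2) (3,3) (2,4) (3,1) (2,0) [ray(0,-1) blocked at (4,1); ray(-1,1) blocked at (2,4)]
B attacks (1,4): yes

Answer: yes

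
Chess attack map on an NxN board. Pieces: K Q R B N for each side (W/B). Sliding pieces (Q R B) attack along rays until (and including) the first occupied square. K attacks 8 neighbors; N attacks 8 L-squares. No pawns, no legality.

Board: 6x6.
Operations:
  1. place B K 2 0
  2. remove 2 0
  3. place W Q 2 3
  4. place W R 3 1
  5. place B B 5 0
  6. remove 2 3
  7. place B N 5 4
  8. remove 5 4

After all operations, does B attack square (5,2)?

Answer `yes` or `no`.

Answer: no

Derivation:
Op 1: place BK@(2,0)
Op 2: remove (2,0)
Op 3: place WQ@(2,3)
Op 4: place WR@(3,1)
Op 5: place BB@(5,0)
Op 6: remove (2,3)
Op 7: place BN@(5,4)
Op 8: remove (5,4)
Per-piece attacks for B:
  BB@(5,0): attacks (4,1) (3,2) (2,3) (1,4) (0,5)
B attacks (5,2): no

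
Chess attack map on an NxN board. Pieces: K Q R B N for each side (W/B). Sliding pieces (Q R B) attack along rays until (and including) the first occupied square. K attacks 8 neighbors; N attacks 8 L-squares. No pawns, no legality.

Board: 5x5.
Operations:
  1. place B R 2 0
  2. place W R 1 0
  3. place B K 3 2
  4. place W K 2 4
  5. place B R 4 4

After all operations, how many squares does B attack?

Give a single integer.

Op 1: place BR@(2,0)
Op 2: place WR@(1,0)
Op 3: place BK@(3,2)
Op 4: place WK@(2,4)
Op 5: place BR@(4,4)
Per-piece attacks for B:
  BR@(2,0): attacks (2,1) (2,2) (2,3) (2,4) (3,0) (4,0) (1,0) [ray(0,1) blocked at (2,4); ray(-1,0) blocked at (1,0)]
  BK@(3,2): attacks (3,3) (3,1) (4,2) (2,2) (4,3) (4,1) (2,3) (2,1)
  BR@(4,4): attacks (4,3) (4,2) (4,1) (4,0) (3,4) (2,4) [ray(-1,0) blocked at (2,4)]
Union (13 distinct): (1,0) (2,1) (2,2) (2,3) (2,4) (3,0) (3,1) (3,3) (3,4) (4,0) (4,1) (4,2) (4,3)

Answer: 13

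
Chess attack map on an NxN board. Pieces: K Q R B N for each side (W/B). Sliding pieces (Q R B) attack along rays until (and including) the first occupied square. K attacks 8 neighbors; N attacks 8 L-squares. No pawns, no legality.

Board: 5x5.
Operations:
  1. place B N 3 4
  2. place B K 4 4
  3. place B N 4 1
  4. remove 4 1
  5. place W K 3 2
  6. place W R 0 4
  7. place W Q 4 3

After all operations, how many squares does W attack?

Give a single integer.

Op 1: place BN@(3,4)
Op 2: place BK@(4,4)
Op 3: place BN@(4,1)
Op 4: remove (4,1)
Op 5: place WK@(3,2)
Op 6: place WR@(0,4)
Op 7: place WQ@(4,3)
Per-piece attacks for W:
  WR@(0,4): attacks (0,3) (0,2) (0,1) (0,0) (1,4) (2,4) (3,4) [ray(1,0) blocked at (3,4)]
  WK@(3,2): attacks (3,3) (3,1) (4,2) (2,2) (4,3) (4,1) (2,3) (2,1)
  WQ@(4,3): attacks (4,4) (4,2) (4,1) (4,0) (3,3) (2,3) (1,3) (0,3) (3,4) (3,2) [ray(0,1) blocked at (4,4); ray(-1,1) blocked at (3,4); ray(-1,-1) blocked at (3,2)]
Union (19 distinct): (0,0) (0,1) (0,2) (0,3) (1,3) (1,4) (2,1) (2,2) (2,3) (2,4) (3,1) (3,2) (3,3) (3,4) (4,0) (4,1) (4,2) (4,3) (4,4)

Answer: 19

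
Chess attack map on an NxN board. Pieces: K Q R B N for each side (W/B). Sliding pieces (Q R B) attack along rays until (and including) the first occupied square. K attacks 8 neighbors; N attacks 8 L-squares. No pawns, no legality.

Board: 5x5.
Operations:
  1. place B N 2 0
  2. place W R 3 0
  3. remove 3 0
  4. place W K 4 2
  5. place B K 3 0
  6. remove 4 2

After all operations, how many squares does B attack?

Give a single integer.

Answer: 8

Derivation:
Op 1: place BN@(2,0)
Op 2: place WR@(3,0)
Op 3: remove (3,0)
Op 4: place WK@(4,2)
Op 5: place BK@(3,0)
Op 6: remove (4,2)
Per-piece attacks for B:
  BN@(2,0): attacks (3,2) (4,1) (1,2) (0,1)
  BK@(3,0): attacks (3,1) (4,0) (2,0) (4,1) (2,1)
Union (8 distinct): (0,1) (1,2) (2,0) (2,1) (3,1) (3,2) (4,0) (4,1)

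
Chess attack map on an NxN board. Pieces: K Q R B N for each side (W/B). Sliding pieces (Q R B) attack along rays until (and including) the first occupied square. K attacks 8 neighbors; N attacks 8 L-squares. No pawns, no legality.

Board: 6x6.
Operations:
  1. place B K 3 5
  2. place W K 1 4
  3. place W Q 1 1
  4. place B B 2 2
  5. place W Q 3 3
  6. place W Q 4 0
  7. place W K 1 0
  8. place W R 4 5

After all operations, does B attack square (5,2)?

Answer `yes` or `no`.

Answer: no

Derivation:
Op 1: place BK@(3,5)
Op 2: place WK@(1,4)
Op 3: place WQ@(1,1)
Op 4: place BB@(2,2)
Op 5: place WQ@(3,3)
Op 6: place WQ@(4,0)
Op 7: place WK@(1,0)
Op 8: place WR@(4,5)
Per-piece attacks for B:
  BB@(2,2): attacks (3,3) (3,1) (4,0) (1,3) (0,4) (1,1) [ray(1,1) blocked at (3,3); ray(1,-1) blocked at (4,0); ray(-1,-1) blocked at (1,1)]
  BK@(3,5): attacks (3,4) (4,5) (2,5) (4,4) (2,4)
B attacks (5,2): no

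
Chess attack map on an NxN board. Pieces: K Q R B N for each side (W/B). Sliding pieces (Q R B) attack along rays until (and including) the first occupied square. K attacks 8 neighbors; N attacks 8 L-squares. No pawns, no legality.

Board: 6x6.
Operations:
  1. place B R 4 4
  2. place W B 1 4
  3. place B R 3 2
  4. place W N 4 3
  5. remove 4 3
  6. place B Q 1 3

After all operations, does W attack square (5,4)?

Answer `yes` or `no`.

Answer: no

Derivation:
Op 1: place BR@(4,4)
Op 2: place WB@(1,4)
Op 3: place BR@(3,2)
Op 4: place WN@(4,3)
Op 5: remove (4,3)
Op 6: place BQ@(1,3)
Per-piece attacks for W:
  WB@(1,4): attacks (2,5) (2,3) (3,2) (0,5) (0,3) [ray(1,-1) blocked at (3,2)]
W attacks (5,4): no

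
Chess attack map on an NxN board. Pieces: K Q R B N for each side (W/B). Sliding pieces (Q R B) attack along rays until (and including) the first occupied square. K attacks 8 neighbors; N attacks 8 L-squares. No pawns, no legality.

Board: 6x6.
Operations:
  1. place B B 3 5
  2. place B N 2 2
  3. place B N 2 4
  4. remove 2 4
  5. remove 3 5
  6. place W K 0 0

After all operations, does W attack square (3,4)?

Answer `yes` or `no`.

Op 1: place BB@(3,5)
Op 2: place BN@(2,2)
Op 3: place BN@(2,4)
Op 4: remove (2,4)
Op 5: remove (3,5)
Op 6: place WK@(0,0)
Per-piece attacks for W:
  WK@(0,0): attacks (0,1) (1,0) (1,1)
W attacks (3,4): no

Answer: no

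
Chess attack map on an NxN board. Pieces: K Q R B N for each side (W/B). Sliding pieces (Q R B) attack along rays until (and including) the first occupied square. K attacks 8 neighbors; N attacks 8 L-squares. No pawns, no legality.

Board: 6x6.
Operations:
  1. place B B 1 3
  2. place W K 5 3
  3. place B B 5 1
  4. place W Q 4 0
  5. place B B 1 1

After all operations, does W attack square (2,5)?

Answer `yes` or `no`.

Answer: no

Derivation:
Op 1: place BB@(1,3)
Op 2: place WK@(5,3)
Op 3: place BB@(5,1)
Op 4: place WQ@(4,0)
Op 5: place BB@(1,1)
Per-piece attacks for W:
  WQ@(4,0): attacks (4,1) (4,2) (4,3) (4,4) (4,5) (5,0) (3,0) (2,0) (1,0) (0,0) (5,1) (3,1) (2,2) (1,3) [ray(1,1) blocked at (5,1); ray(-1,1) blocked at (1,3)]
  WK@(5,3): attacks (5,4) (5,2) (4,3) (4,4) (4,2)
W attacks (2,5): no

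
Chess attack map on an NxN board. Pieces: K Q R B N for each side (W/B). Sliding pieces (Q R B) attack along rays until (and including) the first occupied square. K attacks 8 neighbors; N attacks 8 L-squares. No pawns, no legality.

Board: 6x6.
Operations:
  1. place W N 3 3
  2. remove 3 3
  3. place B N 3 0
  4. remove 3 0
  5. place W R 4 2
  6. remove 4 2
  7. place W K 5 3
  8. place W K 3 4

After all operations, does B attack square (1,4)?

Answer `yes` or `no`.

Op 1: place WN@(3,3)
Op 2: remove (3,3)
Op 3: place BN@(3,0)
Op 4: remove (3,0)
Op 5: place WR@(4,2)
Op 6: remove (4,2)
Op 7: place WK@(5,3)
Op 8: place WK@(3,4)
Per-piece attacks for B:
B attacks (1,4): no

Answer: no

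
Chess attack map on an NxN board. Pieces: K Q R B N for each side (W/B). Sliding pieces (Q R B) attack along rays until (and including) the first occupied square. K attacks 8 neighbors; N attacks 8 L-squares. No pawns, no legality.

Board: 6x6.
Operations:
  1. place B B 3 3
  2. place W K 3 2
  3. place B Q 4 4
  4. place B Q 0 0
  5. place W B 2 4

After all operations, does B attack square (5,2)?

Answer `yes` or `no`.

Op 1: place BB@(3,3)
Op 2: place WK@(3,2)
Op 3: place BQ@(4,4)
Op 4: place BQ@(0,0)
Op 5: place WB@(2,4)
Per-piece attacks for B:
  BQ@(0,0): attacks (0,1) (0,2) (0,3) (0,4) (0,5) (1,0) (2,0) (3,0) (4,0) (5,0) (1,1) (2,2) (3,3) [ray(1,1) blocked at (3,3)]
  BB@(3,3): attacks (4,4) (4,2) (5,1) (2,4) (2,2) (1,1) (0,0) [ray(1,1) blocked at (4,4); ray(-1,1) blocked at (2,4); ray(-1,-1) blocked at (0,0)]
  BQ@(4,4): attacks (4,5) (4,3) (4,2) (4,1) (4,0) (5,4) (3,4) (2,4) (5,5) (5,3) (3,5) (3,3) [ray(-1,0) blocked at (2,4); ray(-1,-1) blocked at (3,3)]
B attacks (5,2): no

Answer: no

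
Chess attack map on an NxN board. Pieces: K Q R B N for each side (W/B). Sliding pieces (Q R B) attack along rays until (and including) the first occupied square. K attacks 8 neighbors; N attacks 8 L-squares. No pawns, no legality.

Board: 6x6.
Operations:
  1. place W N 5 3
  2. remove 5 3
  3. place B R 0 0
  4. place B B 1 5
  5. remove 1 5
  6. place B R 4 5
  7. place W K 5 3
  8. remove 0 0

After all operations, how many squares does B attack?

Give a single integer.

Answer: 10

Derivation:
Op 1: place WN@(5,3)
Op 2: remove (5,3)
Op 3: place BR@(0,0)
Op 4: place BB@(1,5)
Op 5: remove (1,5)
Op 6: place BR@(4,5)
Op 7: place WK@(5,3)
Op 8: remove (0,0)
Per-piece attacks for B:
  BR@(4,5): attacks (4,4) (4,3) (4,2) (4,1) (4,0) (5,5) (3,5) (2,5) (1,5) (0,5)
Union (10 distinct): (0,5) (1,5) (2,5) (3,5) (4,0) (4,1) (4,2) (4,3) (4,4) (5,5)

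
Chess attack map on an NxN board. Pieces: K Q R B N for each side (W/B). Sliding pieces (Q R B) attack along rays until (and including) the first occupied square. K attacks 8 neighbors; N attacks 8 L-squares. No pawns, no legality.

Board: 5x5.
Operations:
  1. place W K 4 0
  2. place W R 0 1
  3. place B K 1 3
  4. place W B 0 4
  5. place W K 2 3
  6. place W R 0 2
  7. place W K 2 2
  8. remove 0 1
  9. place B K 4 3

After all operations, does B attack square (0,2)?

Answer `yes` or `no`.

Answer: yes

Derivation:
Op 1: place WK@(4,0)
Op 2: place WR@(0,1)
Op 3: place BK@(1,3)
Op 4: place WB@(0,4)
Op 5: place WK@(2,3)
Op 6: place WR@(0,2)
Op 7: place WK@(2,2)
Op 8: remove (0,1)
Op 9: place BK@(4,3)
Per-piece attacks for B:
  BK@(1,3): attacks (1,4) (1,2) (2,3) (0,3) (2,4) (2,2) (0,4) (0,2)
  BK@(4,3): attacks (4,4) (4,2) (3,3) (3,4) (3,2)
B attacks (0,2): yes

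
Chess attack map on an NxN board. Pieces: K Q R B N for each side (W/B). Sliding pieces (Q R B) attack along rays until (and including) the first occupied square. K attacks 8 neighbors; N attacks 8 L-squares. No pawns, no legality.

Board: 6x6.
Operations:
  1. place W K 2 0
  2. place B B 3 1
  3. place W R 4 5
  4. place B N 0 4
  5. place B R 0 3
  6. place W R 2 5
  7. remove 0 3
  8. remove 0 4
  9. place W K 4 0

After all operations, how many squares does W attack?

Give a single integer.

Answer: 22

Derivation:
Op 1: place WK@(2,0)
Op 2: place BB@(3,1)
Op 3: place WR@(4,5)
Op 4: place BN@(0,4)
Op 5: place BR@(0,3)
Op 6: place WR@(2,5)
Op 7: remove (0,3)
Op 8: remove (0,4)
Op 9: place WK@(4,0)
Per-piece attacks for W:
  WK@(2,0): attacks (2,1) (3,0) (1,0) (3,1) (1,1)
  WR@(2,5): attacks (2,4) (2,3) (2,2) (2,1) (2,0) (3,5) (4,5) (1,5) (0,5) [ray(0,-1) blocked at (2,0); ray(1,0) blocked at (4,5)]
  WK@(4,0): attacks (4,1) (5,0) (3,0) (5,1) (3,1)
  WR@(4,5): attacks (4,4) (4,3) (4,2) (4,1) (4,0) (5,5) (3,5) (2,5) [ray(0,-1) blocked at (4,0); ray(-1,0) blocked at (2,5)]
Union (22 distinct): (0,5) (1,0) (1,1) (1,5) (2,0) (2,1) (2,2) (2,3) (2,4) (2,5) (3,0) (3,1) (3,5) (4,0) (4,1) (4,2) (4,3) (4,4) (4,5) (5,0) (5,1) (5,5)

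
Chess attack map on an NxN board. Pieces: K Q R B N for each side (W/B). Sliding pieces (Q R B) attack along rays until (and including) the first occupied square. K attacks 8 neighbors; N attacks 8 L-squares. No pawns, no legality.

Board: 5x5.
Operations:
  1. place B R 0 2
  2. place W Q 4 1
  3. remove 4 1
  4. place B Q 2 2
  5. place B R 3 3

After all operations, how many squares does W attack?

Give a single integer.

Op 1: place BR@(0,2)
Op 2: place WQ@(4,1)
Op 3: remove (4,1)
Op 4: place BQ@(2,2)
Op 5: place BR@(3,3)
Per-piece attacks for W:
Union (0 distinct): (none)

Answer: 0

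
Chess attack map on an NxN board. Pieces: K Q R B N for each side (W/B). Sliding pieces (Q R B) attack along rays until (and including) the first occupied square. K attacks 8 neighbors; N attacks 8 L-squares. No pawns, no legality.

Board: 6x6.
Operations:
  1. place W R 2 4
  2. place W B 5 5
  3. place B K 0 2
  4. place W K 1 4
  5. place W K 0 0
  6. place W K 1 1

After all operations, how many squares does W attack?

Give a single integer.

Op 1: place WR@(2,4)
Op 2: place WB@(5,5)
Op 3: place BK@(0,2)
Op 4: place WK@(1,4)
Op 5: place WK@(0,0)
Op 6: place WK@(1,1)
Per-piece attacks for W:
  WK@(0,0): attacks (0,1) (1,0) (1,1)
  WK@(1,1): attacks (1,2) (1,0) (2,1) (0,1) (2,2) (2,0) (0,2) (0,0)
  WK@(1,4): attacks (1,5) (1,3) (2,4) (0,4) (2,5) (2,3) (0,5) (0,3)
  WR@(2,4): attacks (2,5) (2,3) (2,2) (2,1) (2,0) (3,4) (4,4) (5,4) (1,4) [ray(-1,0) blocked at (1,4)]
  WB@(5,5): attacks (4,4) (3,3) (2,2) (1,1) [ray(-1,-1) blocked at (1,1)]
Union (22 distinct): (0,0) (0,1) (0,2) (0,3) (0,4) (0,5) (1,0) (1,1) (1,2) (1,3) (1,4) (1,5) (2,0) (2,1) (2,2) (2,3) (2,4) (2,5) (3,3) (3,4) (4,4) (5,4)

Answer: 22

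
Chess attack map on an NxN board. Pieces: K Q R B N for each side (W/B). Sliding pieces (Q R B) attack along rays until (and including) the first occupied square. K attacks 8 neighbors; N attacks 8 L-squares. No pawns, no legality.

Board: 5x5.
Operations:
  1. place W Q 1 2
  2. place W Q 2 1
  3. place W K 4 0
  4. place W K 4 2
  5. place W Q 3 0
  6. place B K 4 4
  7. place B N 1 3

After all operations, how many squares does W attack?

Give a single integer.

Answer: 22

Derivation:
Op 1: place WQ@(1,2)
Op 2: place WQ@(2,1)
Op 3: place WK@(4,0)
Op 4: place WK@(4,2)
Op 5: place WQ@(3,0)
Op 6: place BK@(4,4)
Op 7: place BN@(1,3)
Per-piece attacks for W:
  WQ@(1,2): attacks (1,3) (1,1) (1,0) (2,2) (3,2) (4,2) (0,2) (2,3) (3,4) (2,1) (0,3) (0,1) [ray(0,1) blocked at (1,3); ray(1,0) blocked at (4,2); ray(1,-1) blocked at (2,1)]
  WQ@(2,1): attacks (2,2) (2,3) (2,4) (2,0) (3,1) (4,1) (1,1) (0,1) (3,2) (4,3) (3,0) (1,2) (1,0) [ray(1,-1) blocked at (3,0); ray(-1,1) blocked at (1,2)]
  WQ@(3,0): attacks (3,1) (3,2) (3,3) (3,4) (4,0) (2,0) (1,0) (0,0) (4,1) (2,1) [ray(1,0) blocked at (4,0); ray(-1,1) blocked at (2,1)]
  WK@(4,0): attacks (4,1) (3,0) (3,1)
  WK@(4,2): attacks (4,3) (4,1) (3,2) (3,3) (3,1)
Union (22 distinct): (0,0) (0,1) (0,2) (0,3) (1,0) (1,1) (1,2) (1,3) (2,0) (2,1) (2,2) (2,3) (2,4) (3,0) (3,1) (3,2) (3,3) (3,4) (4,0) (4,1) (4,2) (4,3)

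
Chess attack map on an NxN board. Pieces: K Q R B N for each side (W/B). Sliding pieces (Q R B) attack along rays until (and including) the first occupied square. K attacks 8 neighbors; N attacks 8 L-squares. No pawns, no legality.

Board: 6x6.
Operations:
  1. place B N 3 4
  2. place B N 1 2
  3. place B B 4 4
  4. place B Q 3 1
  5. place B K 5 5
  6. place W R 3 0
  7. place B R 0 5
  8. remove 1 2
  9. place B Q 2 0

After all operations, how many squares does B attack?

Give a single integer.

Answer: 30

Derivation:
Op 1: place BN@(3,4)
Op 2: place BN@(1,2)
Op 3: place BB@(4,4)
Op 4: place BQ@(3,1)
Op 5: place BK@(5,5)
Op 6: place WR@(3,0)
Op 7: place BR@(0,5)
Op 8: remove (1,2)
Op 9: place BQ@(2,0)
Per-piece attacks for B:
  BR@(0,5): attacks (0,4) (0,3) (0,2) (0,1) (0,0) (1,5) (2,5) (3,5) (4,5) (5,5) [ray(1,0) blocked at (5,5)]
  BQ@(2,0): attacks (2,1) (2,2) (2,3) (2,4) (2,5) (3,0) (1,0) (0,0) (3,1) (1,1) (0,2) [ray(1,0) blocked at (3,0); ray(1,1) blocked at (3,1)]
  BQ@(3,1): attacks (3,2) (3,3) (3,4) (3,0) (4,1) (5,1) (2,1) (1,1) (0,1) (4,2) (5,3) (4,0) (2,2) (1,3) (0,4) (2,0) [ray(0,1) blocked at (3,4); ray(0,-1) blocked at (3,0); ray(-1,-1) blocked at (2,0)]
  BN@(3,4): attacks (5,5) (1,5) (4,2) (5,3) (2,2) (1,3)
  BB@(4,4): attacks (5,5) (5,3) (3,5) (3,3) (2,2) (1,1) (0,0) [ray(1,1) blocked at (5,5)]
  BK@(5,5): attacks (5,4) (4,5) (4,4)
Union (30 distinct): (0,0) (0,1) (0,2) (0,3) (0,4) (1,0) (1,1) (1,3) (1,5) (2,0) (2,1) (2,2) (2,3) (2,4) (2,5) (3,0) (3,1) (3,2) (3,3) (3,4) (3,5) (4,0) (4,1) (4,2) (4,4) (4,5) (5,1) (5,3) (5,4) (5,5)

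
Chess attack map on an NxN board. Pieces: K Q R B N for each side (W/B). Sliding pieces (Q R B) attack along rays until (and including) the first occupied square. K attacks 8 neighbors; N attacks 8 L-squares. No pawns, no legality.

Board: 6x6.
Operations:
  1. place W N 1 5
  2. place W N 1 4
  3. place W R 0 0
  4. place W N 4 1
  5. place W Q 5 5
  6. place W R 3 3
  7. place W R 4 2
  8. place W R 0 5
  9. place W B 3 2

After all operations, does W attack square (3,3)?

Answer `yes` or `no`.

Op 1: place WN@(1,5)
Op 2: place WN@(1,4)
Op 3: place WR@(0,0)
Op 4: place WN@(4,1)
Op 5: place WQ@(5,5)
Op 6: place WR@(3,3)
Op 7: place WR@(4,2)
Op 8: place WR@(0,5)
Op 9: place WB@(3,2)
Per-piece attacks for W:
  WR@(0,0): attacks (0,1) (0,2) (0,3) (0,4) (0,5) (1,0) (2,0) (3,0) (4,0) (5,0) [ray(0,1) blocked at (0,5)]
  WR@(0,5): attacks (0,4) (0,3) (0,2) (0,1) (0,0) (1,5) [ray(0,-1) blocked at (0,0); ray(1,0) blocked at (1,5)]
  WN@(1,4): attacks (3,5) (2,2) (3,3) (0,2)
  WN@(1,5): attacks (2,3) (3,4) (0,3)
  WB@(3,2): attacks (4,3) (5,4) (4,1) (2,3) (1,4) (2,1) (1,0) [ray(1,-1) blocked at (4,1); ray(-1,1) blocked at (1,4)]
  WR@(3,3): attacks (3,4) (3,5) (3,2) (4,3) (5,3) (2,3) (1,3) (0,3) [ray(0,-1) blocked at (3,2)]
  WN@(4,1): attacks (5,3) (3,3) (2,2) (2,0)
  WR@(4,2): attacks (4,3) (4,4) (4,5) (4,1) (5,2) (3,2) [ray(0,-1) blocked at (4,1); ray(-1,0) blocked at (3,2)]
  WQ@(5,5): attacks (5,4) (5,3) (5,2) (5,1) (5,0) (4,5) (3,5) (2,5) (1,5) (4,4) (3,3) [ray(-1,0) blocked at (1,5); ray(-1,-1) blocked at (3,3)]
W attacks (3,3): yes

Answer: yes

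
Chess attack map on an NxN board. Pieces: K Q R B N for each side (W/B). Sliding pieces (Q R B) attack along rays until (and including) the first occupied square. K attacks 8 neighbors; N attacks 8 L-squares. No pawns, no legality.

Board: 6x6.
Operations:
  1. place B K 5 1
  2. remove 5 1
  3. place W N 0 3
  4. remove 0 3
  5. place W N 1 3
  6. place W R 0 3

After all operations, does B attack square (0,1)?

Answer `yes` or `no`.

Op 1: place BK@(5,1)
Op 2: remove (5,1)
Op 3: place WN@(0,3)
Op 4: remove (0,3)
Op 5: place WN@(1,3)
Op 6: place WR@(0,3)
Per-piece attacks for B:
B attacks (0,1): no

Answer: no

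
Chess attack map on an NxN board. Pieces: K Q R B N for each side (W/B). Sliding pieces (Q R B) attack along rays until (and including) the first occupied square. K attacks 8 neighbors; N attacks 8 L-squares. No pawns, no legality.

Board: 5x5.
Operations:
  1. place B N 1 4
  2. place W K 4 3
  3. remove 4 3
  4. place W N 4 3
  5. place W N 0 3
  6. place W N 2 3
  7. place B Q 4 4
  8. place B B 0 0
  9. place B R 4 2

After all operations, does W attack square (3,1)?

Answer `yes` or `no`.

Answer: yes

Derivation:
Op 1: place BN@(1,4)
Op 2: place WK@(4,3)
Op 3: remove (4,3)
Op 4: place WN@(4,3)
Op 5: place WN@(0,3)
Op 6: place WN@(2,3)
Op 7: place BQ@(4,4)
Op 8: place BB@(0,0)
Op 9: place BR@(4,2)
Per-piece attacks for W:
  WN@(0,3): attacks (2,4) (1,1) (2,2)
  WN@(2,3): attacks (4,4) (0,4) (3,1) (4,2) (1,1) (0,2)
  WN@(4,3): attacks (2,4) (3,1) (2,2)
W attacks (3,1): yes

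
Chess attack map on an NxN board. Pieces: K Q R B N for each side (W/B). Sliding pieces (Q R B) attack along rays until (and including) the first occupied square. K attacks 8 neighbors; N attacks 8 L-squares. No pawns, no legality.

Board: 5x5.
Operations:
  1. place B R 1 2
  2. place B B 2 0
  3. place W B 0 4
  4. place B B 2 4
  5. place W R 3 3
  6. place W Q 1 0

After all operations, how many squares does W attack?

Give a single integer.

Answer: 16

Derivation:
Op 1: place BR@(1,2)
Op 2: place BB@(2,0)
Op 3: place WB@(0,4)
Op 4: place BB@(2,4)
Op 5: place WR@(3,3)
Op 6: place WQ@(1,0)
Per-piece attacks for W:
  WB@(0,4): attacks (1,3) (2,2) (3,1) (4,0)
  WQ@(1,0): attacks (1,1) (1,2) (2,0) (0,0) (2,1) (3,2) (4,3) (0,1) [ray(0,1) blocked at (1,2); ray(1,0) blocked at (2,0)]
  WR@(3,3): attacks (3,4) (3,2) (3,1) (3,0) (4,3) (2,3) (1,3) (0,3)
Union (16 distinct): (0,0) (0,1) (0,3) (1,1) (1,2) (1,3) (2,0) (2,1) (2,2) (2,3) (3,0) (3,1) (3,2) (3,4) (4,0) (4,3)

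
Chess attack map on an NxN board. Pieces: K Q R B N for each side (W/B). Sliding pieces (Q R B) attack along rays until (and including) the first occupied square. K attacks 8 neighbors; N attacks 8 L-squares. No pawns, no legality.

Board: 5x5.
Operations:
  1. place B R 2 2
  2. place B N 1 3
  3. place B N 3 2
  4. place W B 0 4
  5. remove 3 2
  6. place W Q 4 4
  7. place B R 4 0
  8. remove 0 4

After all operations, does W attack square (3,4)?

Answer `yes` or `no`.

Answer: yes

Derivation:
Op 1: place BR@(2,2)
Op 2: place BN@(1,3)
Op 3: place BN@(3,2)
Op 4: place WB@(0,4)
Op 5: remove (3,2)
Op 6: place WQ@(4,4)
Op 7: place BR@(4,0)
Op 8: remove (0,4)
Per-piece attacks for W:
  WQ@(4,4): attacks (4,3) (4,2) (4,1) (4,0) (3,4) (2,4) (1,4) (0,4) (3,3) (2,2) [ray(0,-1) blocked at (4,0); ray(-1,-1) blocked at (2,2)]
W attacks (3,4): yes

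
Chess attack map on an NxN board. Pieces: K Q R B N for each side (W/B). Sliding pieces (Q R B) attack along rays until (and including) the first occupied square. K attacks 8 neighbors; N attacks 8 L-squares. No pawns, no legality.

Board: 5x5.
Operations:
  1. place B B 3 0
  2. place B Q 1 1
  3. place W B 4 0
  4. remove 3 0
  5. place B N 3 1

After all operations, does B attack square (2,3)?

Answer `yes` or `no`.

Answer: yes

Derivation:
Op 1: place BB@(3,0)
Op 2: place BQ@(1,1)
Op 3: place WB@(4,0)
Op 4: remove (3,0)
Op 5: place BN@(3,1)
Per-piece attacks for B:
  BQ@(1,1): attacks (1,2) (1,3) (1,4) (1,0) (2,1) (3,1) (0,1) (2,2) (3,3) (4,4) (2,0) (0,2) (0,0) [ray(1,0) blocked at (3,1)]
  BN@(3,1): attacks (4,3) (2,3) (1,2) (1,0)
B attacks (2,3): yes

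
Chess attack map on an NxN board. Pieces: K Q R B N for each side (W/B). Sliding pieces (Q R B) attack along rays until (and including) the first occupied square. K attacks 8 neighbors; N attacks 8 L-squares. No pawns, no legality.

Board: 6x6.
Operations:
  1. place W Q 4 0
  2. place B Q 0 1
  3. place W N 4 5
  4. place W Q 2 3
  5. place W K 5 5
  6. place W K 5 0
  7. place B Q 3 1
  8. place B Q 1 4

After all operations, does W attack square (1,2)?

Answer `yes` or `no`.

Op 1: place WQ@(4,0)
Op 2: place BQ@(0,1)
Op 3: place WN@(4,5)
Op 4: place WQ@(2,3)
Op 5: place WK@(5,5)
Op 6: place WK@(5,0)
Op 7: place BQ@(3,1)
Op 8: place BQ@(1,4)
Per-piece attacks for W:
  WQ@(2,3): attacks (2,4) (2,5) (2,2) (2,1) (2,0) (3,3) (4,3) (5,3) (1,3) (0,3) (3,4) (4,5) (3,2) (4,1) (5,0) (1,4) (1,2) (0,1) [ray(1,1) blocked at (4,5); ray(1,-1) blocked at (5,0); ray(-1,1) blocked at (1,4); ray(-1,-1) blocked at (0,1)]
  WQ@(4,0): attacks (4,1) (4,2) (4,3) (4,4) (4,5) (5,0) (3,0) (2,0) (1,0) (0,0) (5,1) (3,1) [ray(0,1) blocked at (4,5); ray(1,0) blocked at (5,0); ray(-1,1) blocked at (3,1)]
  WN@(4,5): attacks (5,3) (3,3) (2,4)
  WK@(5,0): attacks (5,1) (4,0) (4,1)
  WK@(5,5): attacks (5,4) (4,5) (4,4)
W attacks (1,2): yes

Answer: yes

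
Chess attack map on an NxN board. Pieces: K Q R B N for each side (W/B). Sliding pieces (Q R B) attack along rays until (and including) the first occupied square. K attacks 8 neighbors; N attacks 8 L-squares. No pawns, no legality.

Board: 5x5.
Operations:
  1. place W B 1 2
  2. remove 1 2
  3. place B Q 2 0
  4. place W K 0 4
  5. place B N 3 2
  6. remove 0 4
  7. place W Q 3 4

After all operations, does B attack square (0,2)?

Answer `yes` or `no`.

Op 1: place WB@(1,2)
Op 2: remove (1,2)
Op 3: place BQ@(2,0)
Op 4: place WK@(0,4)
Op 5: place BN@(3,2)
Op 6: remove (0,4)
Op 7: place WQ@(3,4)
Per-piece attacks for B:
  BQ@(2,0): attacks (2,1) (2,2) (2,3) (2,4) (3,0) (4,0) (1,0) (0,0) (3,1) (4,2) (1,1) (0,2)
  BN@(3,2): attacks (4,4) (2,4) (1,3) (4,0) (2,0) (1,1)
B attacks (0,2): yes

Answer: yes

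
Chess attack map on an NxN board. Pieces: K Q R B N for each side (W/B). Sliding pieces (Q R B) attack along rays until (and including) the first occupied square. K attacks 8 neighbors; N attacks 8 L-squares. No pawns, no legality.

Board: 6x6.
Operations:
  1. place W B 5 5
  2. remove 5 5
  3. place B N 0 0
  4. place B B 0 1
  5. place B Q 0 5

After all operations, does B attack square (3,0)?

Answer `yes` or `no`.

Answer: no

Derivation:
Op 1: place WB@(5,5)
Op 2: remove (5,5)
Op 3: place BN@(0,0)
Op 4: place BB@(0,1)
Op 5: place BQ@(0,5)
Per-piece attacks for B:
  BN@(0,0): attacks (1,2) (2,1)
  BB@(0,1): attacks (1,2) (2,3) (3,4) (4,5) (1,0)
  BQ@(0,5): attacks (0,4) (0,3) (0,2) (0,1) (1,5) (2,5) (3,5) (4,5) (5,5) (1,4) (2,3) (3,2) (4,1) (5,0) [ray(0,-1) blocked at (0,1)]
B attacks (3,0): no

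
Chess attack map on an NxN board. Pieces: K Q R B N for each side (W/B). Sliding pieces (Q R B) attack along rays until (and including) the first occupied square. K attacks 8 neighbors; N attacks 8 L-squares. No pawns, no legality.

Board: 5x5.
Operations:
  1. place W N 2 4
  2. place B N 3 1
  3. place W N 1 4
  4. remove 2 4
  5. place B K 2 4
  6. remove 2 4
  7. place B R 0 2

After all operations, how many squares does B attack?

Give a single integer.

Answer: 11

Derivation:
Op 1: place WN@(2,4)
Op 2: place BN@(3,1)
Op 3: place WN@(1,4)
Op 4: remove (2,4)
Op 5: place BK@(2,4)
Op 6: remove (2,4)
Op 7: place BR@(0,2)
Per-piece attacks for B:
  BR@(0,2): attacks (0,3) (0,4) (0,1) (0,0) (1,2) (2,2) (3,2) (4,2)
  BN@(3,1): attacks (4,3) (2,3) (1,2) (1,0)
Union (11 distinct): (0,0) (0,1) (0,3) (0,4) (1,0) (1,2) (2,2) (2,3) (3,2) (4,2) (4,3)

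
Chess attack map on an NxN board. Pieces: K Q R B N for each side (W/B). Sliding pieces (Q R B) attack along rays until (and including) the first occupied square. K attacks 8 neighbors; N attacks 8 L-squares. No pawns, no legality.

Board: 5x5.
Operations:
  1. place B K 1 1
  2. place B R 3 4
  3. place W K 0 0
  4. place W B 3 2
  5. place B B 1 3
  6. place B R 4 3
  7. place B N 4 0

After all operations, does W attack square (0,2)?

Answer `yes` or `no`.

Op 1: place BK@(1,1)
Op 2: place BR@(3,4)
Op 3: place WK@(0,0)
Op 4: place WB@(3,2)
Op 5: place BB@(1,3)
Op 6: place BR@(4,3)
Op 7: place BN@(4,0)
Per-piece attacks for W:
  WK@(0,0): attacks (0,1) (1,0) (1,1)
  WB@(3,2): attacks (4,3) (4,1) (2,3) (1,4) (2,1) (1,0) [ray(1,1) blocked at (4,3)]
W attacks (0,2): no

Answer: no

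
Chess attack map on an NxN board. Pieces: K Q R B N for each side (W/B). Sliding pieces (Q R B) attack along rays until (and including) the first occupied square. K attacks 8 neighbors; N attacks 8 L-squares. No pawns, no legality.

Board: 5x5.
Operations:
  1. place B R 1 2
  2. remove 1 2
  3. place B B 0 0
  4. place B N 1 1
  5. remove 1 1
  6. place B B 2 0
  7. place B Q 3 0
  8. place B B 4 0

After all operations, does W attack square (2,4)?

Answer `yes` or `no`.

Op 1: place BR@(1,2)
Op 2: remove (1,2)
Op 3: place BB@(0,0)
Op 4: place BN@(1,1)
Op 5: remove (1,1)
Op 6: place BB@(2,0)
Op 7: place BQ@(3,0)
Op 8: place BB@(4,0)
Per-piece attacks for W:
W attacks (2,4): no

Answer: no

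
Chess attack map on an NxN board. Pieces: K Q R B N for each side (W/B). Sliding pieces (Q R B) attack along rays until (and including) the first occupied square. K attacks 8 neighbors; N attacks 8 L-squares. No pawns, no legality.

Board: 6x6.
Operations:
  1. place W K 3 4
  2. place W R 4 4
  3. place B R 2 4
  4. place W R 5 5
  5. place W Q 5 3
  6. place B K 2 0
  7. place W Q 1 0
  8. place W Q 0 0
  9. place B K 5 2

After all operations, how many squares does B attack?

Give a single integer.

Answer: 17

Derivation:
Op 1: place WK@(3,4)
Op 2: place WR@(4,4)
Op 3: place BR@(2,4)
Op 4: place WR@(5,5)
Op 5: place WQ@(5,3)
Op 6: place BK@(2,0)
Op 7: place WQ@(1,0)
Op 8: place WQ@(0,0)
Op 9: place BK@(5,2)
Per-piece attacks for B:
  BK@(2,0): attacks (2,1) (3,0) (1,0) (3,1) (1,1)
  BR@(2,4): attacks (2,5) (2,3) (2,2) (2,1) (2,0) (3,4) (1,4) (0,4) [ray(0,-1) blocked at (2,0); ray(1,0) blocked at (3,4)]
  BK@(5,2): attacks (5,3) (5,1) (4,2) (4,3) (4,1)
Union (17 distinct): (0,4) (1,0) (1,1) (1,4) (2,0) (2,1) (2,2) (2,3) (2,5) (3,0) (3,1) (3,4) (4,1) (4,2) (4,3) (5,1) (5,3)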